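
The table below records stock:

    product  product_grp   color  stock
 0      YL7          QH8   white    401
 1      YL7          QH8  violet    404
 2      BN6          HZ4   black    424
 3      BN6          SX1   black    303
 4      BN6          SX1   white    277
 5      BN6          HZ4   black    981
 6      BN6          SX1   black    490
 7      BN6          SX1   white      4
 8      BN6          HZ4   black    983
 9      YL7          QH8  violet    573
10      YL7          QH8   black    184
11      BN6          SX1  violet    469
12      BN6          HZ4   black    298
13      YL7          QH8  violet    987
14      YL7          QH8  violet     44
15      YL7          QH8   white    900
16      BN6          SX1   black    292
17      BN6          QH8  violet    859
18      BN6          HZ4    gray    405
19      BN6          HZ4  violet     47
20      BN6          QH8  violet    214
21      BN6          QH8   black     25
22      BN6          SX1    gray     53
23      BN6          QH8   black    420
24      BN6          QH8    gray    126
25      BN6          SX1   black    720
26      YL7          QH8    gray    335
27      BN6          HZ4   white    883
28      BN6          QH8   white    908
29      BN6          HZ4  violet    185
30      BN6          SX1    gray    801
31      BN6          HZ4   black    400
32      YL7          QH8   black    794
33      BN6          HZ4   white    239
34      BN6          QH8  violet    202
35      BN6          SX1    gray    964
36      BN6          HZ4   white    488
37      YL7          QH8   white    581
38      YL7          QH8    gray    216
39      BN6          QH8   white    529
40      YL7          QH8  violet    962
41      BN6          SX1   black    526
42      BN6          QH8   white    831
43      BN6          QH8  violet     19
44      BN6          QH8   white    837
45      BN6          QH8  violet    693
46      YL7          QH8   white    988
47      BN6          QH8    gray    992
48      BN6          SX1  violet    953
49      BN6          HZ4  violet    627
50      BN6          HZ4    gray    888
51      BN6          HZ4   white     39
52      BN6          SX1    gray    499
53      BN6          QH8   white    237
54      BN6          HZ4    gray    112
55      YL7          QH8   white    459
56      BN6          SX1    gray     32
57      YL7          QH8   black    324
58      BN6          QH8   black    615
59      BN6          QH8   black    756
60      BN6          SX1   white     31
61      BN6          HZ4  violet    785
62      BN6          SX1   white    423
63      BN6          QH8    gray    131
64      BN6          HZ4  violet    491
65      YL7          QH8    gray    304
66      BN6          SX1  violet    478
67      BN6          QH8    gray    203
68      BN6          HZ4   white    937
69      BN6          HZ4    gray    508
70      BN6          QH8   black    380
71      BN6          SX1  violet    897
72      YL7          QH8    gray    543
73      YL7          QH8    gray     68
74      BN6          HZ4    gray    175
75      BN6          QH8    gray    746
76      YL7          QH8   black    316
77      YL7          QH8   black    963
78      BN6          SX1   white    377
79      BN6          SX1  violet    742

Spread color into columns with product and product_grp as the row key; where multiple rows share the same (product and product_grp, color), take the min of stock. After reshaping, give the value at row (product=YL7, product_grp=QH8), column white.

401

Rows with product=YL7, product_grp=QH8 and color=white: stock values are 401, 900, 581, 988, 459.
min(401, 900, 581, 988, 459) = 401.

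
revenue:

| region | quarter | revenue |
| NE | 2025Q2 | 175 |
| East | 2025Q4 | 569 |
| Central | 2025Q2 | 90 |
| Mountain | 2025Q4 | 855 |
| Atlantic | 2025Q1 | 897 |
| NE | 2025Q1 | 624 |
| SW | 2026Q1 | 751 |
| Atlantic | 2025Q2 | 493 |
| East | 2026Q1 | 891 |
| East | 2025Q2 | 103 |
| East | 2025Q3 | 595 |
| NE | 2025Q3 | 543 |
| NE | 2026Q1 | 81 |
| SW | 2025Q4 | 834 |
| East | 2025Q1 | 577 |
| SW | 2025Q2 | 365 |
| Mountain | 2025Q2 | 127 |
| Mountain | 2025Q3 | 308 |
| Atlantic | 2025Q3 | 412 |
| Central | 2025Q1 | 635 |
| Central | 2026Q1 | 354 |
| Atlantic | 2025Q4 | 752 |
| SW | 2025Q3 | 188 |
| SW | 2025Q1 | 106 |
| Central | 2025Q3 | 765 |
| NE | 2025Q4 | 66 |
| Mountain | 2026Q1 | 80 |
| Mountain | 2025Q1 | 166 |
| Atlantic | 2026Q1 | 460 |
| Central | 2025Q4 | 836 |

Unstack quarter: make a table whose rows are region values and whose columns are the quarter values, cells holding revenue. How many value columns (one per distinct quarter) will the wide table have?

5 distinct quarter values: 2025Q1, 2025Q2, 2025Q3, 2025Q4, 2026Q1.

5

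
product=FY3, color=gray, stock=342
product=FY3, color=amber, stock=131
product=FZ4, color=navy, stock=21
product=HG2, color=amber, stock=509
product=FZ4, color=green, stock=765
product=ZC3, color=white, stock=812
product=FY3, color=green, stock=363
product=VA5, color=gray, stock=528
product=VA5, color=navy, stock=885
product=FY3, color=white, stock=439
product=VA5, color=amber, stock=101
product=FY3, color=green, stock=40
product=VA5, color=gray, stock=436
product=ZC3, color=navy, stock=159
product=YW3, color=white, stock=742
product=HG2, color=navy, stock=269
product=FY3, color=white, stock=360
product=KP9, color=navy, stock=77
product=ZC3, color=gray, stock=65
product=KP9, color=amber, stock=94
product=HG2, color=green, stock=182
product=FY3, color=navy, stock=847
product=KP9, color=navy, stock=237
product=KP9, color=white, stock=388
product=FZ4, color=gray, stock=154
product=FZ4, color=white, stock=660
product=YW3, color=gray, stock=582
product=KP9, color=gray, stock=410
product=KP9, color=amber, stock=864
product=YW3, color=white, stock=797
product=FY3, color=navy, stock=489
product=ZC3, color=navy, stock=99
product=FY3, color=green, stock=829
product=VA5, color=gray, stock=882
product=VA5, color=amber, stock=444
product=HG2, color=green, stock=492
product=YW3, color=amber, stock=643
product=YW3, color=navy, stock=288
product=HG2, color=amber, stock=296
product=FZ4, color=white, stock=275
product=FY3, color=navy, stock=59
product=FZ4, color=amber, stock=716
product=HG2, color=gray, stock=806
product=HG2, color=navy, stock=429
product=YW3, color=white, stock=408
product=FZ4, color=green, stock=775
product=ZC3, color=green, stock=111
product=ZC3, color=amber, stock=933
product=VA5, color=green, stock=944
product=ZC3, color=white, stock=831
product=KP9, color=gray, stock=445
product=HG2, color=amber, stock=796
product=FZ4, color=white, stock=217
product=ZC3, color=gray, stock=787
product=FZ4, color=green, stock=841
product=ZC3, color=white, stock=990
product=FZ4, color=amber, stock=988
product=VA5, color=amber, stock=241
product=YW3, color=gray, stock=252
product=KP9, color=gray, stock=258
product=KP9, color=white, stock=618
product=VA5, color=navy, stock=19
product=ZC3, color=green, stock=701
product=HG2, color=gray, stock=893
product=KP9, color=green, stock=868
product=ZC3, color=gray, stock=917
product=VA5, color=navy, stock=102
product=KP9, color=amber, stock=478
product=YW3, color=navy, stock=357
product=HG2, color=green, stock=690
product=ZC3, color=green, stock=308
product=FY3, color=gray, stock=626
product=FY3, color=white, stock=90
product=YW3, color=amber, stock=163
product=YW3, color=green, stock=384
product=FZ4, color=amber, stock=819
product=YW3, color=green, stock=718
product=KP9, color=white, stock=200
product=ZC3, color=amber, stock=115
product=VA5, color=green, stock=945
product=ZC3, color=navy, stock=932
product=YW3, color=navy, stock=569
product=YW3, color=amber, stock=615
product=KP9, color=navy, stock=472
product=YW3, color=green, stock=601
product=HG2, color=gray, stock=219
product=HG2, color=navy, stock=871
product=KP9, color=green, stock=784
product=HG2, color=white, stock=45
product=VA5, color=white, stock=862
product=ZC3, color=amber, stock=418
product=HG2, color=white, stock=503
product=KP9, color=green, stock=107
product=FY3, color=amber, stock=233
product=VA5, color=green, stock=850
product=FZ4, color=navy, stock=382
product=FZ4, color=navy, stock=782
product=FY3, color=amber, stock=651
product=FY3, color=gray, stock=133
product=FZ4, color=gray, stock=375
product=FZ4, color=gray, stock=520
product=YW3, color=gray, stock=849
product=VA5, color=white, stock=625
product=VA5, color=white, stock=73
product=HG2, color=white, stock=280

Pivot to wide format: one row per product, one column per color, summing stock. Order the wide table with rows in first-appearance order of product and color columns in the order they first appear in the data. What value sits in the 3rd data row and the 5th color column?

828

With rows in first-appearance order of product, row 3 is product=HG2. color columns in first-appearance order: gray, amber, navy, green, white; column 5 is white.
Long rows with product=HG2, color=white: 45 + 503 + 280 = 828.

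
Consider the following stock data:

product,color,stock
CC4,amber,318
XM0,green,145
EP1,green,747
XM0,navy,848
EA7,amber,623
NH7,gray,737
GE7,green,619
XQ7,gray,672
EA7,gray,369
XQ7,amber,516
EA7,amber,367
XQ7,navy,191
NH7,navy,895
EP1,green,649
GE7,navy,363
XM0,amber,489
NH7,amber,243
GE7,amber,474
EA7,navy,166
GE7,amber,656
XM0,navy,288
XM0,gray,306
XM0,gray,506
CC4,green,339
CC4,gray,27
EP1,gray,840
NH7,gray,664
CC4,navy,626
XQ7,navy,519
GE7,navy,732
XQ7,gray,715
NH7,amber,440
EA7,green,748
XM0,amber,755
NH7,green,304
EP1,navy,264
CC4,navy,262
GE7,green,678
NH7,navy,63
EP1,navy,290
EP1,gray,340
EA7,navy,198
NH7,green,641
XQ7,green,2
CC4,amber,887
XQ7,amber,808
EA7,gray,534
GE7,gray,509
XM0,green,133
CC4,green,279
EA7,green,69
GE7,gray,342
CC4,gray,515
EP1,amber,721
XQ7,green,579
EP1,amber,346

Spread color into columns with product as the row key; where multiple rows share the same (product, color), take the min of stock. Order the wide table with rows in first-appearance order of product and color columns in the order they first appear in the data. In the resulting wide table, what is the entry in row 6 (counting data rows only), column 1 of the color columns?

With rows in first-appearance order of product, row 6 is product=GE7. color columns in first-appearance order: amber, green, navy, gray; column 1 is amber.
Long rows with product=GE7, color=amber: min(474, 656) = 474.

474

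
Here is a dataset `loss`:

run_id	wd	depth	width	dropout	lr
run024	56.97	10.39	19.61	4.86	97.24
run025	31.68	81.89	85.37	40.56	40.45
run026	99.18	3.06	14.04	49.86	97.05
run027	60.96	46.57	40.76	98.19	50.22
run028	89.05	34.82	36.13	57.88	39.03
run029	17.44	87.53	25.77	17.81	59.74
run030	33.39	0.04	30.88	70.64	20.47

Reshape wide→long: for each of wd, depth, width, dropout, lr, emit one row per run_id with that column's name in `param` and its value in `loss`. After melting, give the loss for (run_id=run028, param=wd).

89.05

Unpivoting turns each (run_id, wide-column) pair into one long row.
The wide cell at row run028, column wd holds 89.05, so the long row (run028, wd) has loss=89.05.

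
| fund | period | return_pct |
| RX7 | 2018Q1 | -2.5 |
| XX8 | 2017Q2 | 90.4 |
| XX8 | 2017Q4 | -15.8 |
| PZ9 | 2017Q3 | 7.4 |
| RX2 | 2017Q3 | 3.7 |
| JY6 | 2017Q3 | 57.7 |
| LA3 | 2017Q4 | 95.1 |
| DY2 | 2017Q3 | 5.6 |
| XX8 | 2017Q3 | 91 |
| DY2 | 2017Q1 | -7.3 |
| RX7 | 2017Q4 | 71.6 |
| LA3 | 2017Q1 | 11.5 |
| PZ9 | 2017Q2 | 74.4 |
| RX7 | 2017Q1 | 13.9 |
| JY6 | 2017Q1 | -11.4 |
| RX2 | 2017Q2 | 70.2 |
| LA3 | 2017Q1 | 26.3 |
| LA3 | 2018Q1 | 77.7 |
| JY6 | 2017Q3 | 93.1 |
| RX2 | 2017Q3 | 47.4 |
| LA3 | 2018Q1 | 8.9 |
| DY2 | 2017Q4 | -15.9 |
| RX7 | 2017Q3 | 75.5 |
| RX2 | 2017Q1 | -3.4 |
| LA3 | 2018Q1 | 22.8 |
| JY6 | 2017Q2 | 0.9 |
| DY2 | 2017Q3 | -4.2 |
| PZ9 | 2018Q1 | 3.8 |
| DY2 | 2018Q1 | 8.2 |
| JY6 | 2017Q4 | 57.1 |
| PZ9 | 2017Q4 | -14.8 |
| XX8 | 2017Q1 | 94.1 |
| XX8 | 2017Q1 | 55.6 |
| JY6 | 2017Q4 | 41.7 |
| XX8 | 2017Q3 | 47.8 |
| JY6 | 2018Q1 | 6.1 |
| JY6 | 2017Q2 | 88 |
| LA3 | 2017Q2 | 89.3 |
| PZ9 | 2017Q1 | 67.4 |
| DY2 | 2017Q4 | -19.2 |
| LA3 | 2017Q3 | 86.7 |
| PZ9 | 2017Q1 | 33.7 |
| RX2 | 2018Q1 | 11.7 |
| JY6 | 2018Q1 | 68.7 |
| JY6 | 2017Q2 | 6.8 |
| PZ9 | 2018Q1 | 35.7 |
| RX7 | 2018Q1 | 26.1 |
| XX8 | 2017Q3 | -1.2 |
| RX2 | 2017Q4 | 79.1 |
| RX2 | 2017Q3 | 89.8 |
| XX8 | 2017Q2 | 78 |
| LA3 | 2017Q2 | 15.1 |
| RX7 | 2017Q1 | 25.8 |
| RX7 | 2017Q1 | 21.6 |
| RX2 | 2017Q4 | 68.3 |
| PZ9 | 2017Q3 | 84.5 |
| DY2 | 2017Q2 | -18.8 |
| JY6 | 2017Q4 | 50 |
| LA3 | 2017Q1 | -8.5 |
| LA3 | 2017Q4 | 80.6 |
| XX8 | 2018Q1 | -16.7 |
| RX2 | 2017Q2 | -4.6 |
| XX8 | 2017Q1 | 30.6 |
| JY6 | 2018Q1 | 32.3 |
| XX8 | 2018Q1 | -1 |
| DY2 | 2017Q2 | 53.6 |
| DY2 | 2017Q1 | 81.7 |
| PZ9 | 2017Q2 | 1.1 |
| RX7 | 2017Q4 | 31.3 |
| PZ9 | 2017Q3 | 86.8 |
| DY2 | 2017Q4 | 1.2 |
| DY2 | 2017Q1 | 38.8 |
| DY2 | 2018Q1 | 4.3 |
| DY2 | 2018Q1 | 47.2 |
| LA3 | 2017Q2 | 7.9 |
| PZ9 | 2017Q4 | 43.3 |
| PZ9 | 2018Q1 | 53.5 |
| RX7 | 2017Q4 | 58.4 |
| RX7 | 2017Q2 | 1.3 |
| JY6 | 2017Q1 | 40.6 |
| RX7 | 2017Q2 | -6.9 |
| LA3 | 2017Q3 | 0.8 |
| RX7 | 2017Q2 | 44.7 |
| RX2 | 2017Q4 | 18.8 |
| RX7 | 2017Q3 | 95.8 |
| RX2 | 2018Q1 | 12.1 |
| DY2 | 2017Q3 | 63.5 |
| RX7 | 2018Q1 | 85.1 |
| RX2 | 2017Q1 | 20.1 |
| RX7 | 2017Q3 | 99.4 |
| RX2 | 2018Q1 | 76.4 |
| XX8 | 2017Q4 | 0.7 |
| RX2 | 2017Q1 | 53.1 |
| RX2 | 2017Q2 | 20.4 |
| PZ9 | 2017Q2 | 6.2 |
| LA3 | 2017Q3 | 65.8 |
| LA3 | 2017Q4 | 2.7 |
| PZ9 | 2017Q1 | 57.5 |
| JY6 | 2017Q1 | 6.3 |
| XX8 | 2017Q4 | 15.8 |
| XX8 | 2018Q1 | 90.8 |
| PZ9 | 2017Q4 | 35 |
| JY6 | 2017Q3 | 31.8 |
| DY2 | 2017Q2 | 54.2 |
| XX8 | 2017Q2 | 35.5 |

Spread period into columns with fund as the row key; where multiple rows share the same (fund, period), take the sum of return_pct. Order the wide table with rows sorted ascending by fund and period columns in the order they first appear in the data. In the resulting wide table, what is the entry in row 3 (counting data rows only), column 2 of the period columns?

With rows sorted ascending by fund, row 3 is fund=LA3. period columns in first-appearance order: 2018Q1, 2017Q2, 2017Q4, 2017Q3, 2017Q1; column 2 is 2017Q2.
Long rows with fund=LA3, period=2017Q2: 89.3 + 15.1 + 7.9 = 112.3.

112.3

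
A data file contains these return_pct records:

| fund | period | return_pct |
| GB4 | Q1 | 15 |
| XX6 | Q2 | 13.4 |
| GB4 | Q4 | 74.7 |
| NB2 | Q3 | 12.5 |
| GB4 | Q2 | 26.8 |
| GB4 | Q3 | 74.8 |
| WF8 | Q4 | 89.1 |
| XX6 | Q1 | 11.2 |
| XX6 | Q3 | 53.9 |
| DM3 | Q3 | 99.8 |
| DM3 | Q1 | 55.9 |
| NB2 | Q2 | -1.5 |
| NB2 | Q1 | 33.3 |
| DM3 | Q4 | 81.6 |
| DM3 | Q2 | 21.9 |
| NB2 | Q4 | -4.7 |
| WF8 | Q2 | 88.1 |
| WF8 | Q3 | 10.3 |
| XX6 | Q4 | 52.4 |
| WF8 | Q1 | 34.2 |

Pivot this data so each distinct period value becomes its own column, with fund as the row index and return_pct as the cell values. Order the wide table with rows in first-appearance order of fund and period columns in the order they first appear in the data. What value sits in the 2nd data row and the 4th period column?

With rows in first-appearance order of fund, row 2 is fund=XX6. period columns in first-appearance order: Q1, Q2, Q4, Q3; column 4 is Q3.
Long rows with fund=XX6, period=Q3: return_pct = 53.9.

53.9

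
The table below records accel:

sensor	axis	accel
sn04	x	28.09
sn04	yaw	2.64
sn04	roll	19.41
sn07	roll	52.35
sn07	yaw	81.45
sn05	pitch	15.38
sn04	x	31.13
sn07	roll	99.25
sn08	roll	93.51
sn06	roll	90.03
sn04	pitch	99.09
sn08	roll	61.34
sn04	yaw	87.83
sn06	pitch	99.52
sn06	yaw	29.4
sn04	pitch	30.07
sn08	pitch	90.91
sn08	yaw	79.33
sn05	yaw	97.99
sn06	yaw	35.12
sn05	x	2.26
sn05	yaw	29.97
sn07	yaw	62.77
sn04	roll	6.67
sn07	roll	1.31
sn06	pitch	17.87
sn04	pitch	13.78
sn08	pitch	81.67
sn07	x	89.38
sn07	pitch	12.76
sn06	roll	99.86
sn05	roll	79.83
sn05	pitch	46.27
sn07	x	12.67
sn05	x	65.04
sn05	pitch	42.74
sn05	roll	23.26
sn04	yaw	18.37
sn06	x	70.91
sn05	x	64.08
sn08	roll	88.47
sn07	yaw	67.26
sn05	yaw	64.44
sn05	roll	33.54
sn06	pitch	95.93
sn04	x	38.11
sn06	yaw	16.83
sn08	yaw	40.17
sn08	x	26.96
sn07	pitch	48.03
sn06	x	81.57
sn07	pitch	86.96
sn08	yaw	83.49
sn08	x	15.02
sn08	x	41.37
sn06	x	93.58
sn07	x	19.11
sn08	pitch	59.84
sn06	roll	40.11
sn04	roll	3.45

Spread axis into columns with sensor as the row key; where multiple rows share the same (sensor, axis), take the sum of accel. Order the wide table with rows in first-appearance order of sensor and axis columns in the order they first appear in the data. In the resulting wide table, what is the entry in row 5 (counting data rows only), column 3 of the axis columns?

230

With rows in first-appearance order of sensor, row 5 is sensor=sn06. axis columns in first-appearance order: x, yaw, roll, pitch; column 3 is roll.
Long rows with sensor=sn06, axis=roll: 90.03 + 99.86 + 40.11 = 230.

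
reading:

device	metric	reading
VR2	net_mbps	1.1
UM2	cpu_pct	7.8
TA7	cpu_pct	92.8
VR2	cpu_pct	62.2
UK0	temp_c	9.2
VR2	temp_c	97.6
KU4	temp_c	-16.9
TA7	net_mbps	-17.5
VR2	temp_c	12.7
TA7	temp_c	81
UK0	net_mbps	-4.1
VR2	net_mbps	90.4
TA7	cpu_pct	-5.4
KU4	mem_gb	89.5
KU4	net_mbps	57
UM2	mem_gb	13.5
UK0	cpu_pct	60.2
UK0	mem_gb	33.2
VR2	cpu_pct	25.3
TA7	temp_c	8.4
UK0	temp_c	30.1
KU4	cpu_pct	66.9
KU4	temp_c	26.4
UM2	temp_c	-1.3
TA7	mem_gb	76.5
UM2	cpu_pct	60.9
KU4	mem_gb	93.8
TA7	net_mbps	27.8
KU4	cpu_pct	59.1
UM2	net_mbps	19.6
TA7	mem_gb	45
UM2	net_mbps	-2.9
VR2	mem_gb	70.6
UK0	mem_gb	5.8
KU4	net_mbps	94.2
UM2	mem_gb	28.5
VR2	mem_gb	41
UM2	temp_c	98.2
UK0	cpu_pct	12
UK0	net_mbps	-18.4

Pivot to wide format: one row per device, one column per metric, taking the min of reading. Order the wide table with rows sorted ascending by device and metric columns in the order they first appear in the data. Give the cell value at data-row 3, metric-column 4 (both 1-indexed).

With rows sorted ascending by device, row 3 is device=UK0. metric columns in first-appearance order: net_mbps, cpu_pct, temp_c, mem_gb; column 4 is mem_gb.
Long rows with device=UK0, metric=mem_gb: min(33.2, 5.8) = 5.8.

5.8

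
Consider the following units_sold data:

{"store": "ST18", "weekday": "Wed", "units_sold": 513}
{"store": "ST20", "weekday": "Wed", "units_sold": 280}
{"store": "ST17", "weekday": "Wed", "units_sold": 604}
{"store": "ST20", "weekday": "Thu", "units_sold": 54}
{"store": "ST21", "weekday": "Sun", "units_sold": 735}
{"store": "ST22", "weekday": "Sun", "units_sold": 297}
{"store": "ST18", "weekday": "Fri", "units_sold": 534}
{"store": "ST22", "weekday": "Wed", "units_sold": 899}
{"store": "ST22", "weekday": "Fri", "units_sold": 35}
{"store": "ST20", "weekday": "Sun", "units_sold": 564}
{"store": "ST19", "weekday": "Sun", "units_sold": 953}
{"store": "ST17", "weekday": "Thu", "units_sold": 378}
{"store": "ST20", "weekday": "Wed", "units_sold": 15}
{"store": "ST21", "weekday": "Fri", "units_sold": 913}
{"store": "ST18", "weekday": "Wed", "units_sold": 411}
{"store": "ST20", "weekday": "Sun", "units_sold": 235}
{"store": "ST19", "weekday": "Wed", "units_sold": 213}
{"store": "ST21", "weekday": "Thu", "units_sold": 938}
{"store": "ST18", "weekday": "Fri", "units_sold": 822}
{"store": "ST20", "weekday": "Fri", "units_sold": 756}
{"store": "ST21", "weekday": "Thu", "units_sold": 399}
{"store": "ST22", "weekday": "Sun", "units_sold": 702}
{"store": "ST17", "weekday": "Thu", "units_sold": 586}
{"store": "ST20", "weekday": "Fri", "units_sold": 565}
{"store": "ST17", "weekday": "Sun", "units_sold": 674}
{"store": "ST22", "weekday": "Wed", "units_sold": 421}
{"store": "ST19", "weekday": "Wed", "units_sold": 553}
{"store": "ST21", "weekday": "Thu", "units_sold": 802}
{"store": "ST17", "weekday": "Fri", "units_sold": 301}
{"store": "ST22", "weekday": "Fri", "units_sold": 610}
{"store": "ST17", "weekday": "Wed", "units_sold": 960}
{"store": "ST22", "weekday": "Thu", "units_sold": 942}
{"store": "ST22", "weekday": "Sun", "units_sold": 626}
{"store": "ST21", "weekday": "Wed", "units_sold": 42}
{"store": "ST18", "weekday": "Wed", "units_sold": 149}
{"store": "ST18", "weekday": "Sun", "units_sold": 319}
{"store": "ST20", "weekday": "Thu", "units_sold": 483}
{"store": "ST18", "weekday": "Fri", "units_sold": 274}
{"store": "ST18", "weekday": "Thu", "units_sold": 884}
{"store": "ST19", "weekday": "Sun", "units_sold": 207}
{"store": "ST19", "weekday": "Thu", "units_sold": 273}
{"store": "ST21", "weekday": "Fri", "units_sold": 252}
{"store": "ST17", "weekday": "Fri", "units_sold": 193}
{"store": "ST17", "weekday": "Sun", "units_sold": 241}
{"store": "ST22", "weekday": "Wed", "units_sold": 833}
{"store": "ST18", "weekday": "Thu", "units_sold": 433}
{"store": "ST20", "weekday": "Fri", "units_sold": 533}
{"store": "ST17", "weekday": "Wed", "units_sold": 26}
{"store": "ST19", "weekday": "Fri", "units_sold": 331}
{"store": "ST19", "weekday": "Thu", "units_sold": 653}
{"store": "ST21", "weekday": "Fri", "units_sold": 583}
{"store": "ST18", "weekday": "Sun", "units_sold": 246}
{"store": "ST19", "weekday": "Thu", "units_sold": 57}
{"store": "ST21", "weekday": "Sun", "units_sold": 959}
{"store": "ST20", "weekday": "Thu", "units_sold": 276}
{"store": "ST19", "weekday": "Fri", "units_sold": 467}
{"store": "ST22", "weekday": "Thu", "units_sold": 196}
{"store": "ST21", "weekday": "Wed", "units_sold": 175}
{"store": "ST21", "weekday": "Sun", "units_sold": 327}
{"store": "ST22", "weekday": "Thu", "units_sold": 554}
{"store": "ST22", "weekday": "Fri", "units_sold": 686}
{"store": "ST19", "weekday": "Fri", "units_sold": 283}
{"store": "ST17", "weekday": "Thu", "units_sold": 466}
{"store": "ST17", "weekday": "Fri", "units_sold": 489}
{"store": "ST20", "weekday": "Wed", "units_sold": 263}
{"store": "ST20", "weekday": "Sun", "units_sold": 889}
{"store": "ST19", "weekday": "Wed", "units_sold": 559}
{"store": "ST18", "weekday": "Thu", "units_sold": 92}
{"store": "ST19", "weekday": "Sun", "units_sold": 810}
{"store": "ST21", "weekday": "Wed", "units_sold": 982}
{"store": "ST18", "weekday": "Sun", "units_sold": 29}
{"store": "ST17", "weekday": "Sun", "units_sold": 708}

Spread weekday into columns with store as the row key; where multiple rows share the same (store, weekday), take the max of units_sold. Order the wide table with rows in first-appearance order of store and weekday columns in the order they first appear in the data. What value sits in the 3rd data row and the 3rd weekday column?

With rows in first-appearance order of store, row 3 is store=ST17. weekday columns in first-appearance order: Wed, Thu, Sun, Fri; column 3 is Sun.
Long rows with store=ST17, weekday=Sun: max(674, 241, 708) = 708.

708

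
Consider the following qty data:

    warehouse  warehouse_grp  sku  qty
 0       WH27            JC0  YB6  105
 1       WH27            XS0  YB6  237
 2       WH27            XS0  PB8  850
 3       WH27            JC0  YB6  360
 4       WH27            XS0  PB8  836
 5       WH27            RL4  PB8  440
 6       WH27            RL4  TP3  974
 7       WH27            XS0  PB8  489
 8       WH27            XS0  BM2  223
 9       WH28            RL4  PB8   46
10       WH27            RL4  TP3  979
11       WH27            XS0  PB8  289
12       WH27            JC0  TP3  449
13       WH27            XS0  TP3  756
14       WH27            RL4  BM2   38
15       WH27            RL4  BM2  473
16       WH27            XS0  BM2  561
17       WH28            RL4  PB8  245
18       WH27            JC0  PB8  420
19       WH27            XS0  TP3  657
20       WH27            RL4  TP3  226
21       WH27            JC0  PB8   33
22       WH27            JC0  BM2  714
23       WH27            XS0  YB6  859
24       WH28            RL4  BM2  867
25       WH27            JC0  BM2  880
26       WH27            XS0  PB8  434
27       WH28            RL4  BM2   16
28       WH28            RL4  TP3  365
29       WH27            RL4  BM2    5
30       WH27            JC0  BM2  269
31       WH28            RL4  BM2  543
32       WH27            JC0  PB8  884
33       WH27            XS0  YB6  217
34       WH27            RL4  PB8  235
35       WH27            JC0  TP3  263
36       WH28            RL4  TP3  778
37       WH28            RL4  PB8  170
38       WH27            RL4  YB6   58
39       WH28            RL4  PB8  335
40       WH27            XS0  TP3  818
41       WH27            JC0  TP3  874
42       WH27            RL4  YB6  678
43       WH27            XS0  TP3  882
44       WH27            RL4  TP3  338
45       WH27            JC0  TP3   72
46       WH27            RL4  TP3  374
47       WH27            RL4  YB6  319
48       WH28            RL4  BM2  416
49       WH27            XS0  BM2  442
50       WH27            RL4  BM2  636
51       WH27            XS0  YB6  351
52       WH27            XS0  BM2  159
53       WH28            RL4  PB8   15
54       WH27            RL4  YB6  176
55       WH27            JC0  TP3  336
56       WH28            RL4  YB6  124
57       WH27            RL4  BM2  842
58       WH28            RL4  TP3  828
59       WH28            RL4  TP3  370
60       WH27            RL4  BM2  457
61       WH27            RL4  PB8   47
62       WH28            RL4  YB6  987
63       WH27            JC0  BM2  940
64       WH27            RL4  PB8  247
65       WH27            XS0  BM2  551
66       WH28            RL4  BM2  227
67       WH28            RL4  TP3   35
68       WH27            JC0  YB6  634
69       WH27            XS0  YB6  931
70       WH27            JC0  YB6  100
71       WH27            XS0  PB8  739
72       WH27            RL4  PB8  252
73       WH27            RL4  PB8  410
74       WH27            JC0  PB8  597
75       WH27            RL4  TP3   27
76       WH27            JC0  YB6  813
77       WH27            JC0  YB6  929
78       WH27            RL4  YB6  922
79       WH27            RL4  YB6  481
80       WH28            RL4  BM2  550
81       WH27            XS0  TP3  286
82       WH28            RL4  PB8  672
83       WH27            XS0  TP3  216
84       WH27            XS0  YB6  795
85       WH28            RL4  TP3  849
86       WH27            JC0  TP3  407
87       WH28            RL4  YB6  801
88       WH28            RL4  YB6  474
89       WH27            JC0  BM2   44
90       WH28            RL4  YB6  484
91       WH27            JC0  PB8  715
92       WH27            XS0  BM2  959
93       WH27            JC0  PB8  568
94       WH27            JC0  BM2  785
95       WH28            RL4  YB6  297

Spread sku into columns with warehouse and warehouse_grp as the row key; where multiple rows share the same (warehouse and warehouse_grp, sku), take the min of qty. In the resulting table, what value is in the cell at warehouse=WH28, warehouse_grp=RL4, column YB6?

124

Rows with warehouse=WH28, warehouse_grp=RL4 and sku=YB6: qty values are 124, 987, 801, 474, 484, 297.
min(124, 987, 801, 474, 484, 297) = 124.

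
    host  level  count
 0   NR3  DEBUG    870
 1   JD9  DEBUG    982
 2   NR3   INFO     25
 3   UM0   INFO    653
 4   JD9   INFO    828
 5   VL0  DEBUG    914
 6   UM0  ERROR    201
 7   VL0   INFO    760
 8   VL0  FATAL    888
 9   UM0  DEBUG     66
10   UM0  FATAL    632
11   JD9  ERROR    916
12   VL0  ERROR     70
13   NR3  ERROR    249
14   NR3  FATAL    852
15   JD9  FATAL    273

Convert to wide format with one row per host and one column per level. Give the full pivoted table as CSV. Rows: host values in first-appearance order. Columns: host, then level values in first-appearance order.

host,DEBUG,INFO,ERROR,FATAL
NR3,870,25,249,852
JD9,982,828,916,273
UM0,66,653,201,632
VL0,914,760,70,888

Columns: host plus the 4 distinct level values (DEBUG, INFO, ERROR, FATAL).
For example, row NR3 column DEBUG takes count=870 from the long row (NR3, DEBUG).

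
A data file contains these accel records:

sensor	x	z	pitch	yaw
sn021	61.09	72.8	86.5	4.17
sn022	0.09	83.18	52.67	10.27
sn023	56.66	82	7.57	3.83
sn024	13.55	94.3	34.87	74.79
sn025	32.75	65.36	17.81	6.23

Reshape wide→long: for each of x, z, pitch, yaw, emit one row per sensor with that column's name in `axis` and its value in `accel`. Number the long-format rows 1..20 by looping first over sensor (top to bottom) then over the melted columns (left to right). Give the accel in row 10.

82

20 rows total (5 × 4). Row 10: index ⌊(10-1)/4⌋ = 2 into sensor → sn023; (10-1) mod 4 = 1 into the melted columns → z.
So row 10 is (sn023, z, 82); accel = 82.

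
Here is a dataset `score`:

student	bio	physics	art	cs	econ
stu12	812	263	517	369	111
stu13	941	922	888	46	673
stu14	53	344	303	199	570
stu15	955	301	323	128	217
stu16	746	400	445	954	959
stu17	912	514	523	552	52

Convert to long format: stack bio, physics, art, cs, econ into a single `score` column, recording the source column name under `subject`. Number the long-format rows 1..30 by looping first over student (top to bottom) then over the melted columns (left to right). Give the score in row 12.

30 rows total (6 × 5). Row 12: index ⌊(12-1)/5⌋ = 2 into student → stu14; (12-1) mod 5 = 1 into the melted columns → physics.
So row 12 is (stu14, physics, 344); score = 344.

344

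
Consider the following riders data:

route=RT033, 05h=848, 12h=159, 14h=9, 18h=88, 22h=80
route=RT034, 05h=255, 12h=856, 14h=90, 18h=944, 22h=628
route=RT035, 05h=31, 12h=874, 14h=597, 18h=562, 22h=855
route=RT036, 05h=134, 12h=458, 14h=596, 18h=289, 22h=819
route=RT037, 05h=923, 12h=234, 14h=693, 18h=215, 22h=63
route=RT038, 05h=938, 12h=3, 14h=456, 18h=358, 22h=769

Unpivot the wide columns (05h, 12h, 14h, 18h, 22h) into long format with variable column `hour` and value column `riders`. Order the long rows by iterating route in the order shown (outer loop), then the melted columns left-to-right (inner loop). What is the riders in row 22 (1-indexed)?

30 rows total (6 × 5). Row 22: index ⌊(22-1)/5⌋ = 4 into route → RT037; (22-1) mod 5 = 1 into the melted columns → 12h.
So row 22 is (RT037, 12h, 234); riders = 234.

234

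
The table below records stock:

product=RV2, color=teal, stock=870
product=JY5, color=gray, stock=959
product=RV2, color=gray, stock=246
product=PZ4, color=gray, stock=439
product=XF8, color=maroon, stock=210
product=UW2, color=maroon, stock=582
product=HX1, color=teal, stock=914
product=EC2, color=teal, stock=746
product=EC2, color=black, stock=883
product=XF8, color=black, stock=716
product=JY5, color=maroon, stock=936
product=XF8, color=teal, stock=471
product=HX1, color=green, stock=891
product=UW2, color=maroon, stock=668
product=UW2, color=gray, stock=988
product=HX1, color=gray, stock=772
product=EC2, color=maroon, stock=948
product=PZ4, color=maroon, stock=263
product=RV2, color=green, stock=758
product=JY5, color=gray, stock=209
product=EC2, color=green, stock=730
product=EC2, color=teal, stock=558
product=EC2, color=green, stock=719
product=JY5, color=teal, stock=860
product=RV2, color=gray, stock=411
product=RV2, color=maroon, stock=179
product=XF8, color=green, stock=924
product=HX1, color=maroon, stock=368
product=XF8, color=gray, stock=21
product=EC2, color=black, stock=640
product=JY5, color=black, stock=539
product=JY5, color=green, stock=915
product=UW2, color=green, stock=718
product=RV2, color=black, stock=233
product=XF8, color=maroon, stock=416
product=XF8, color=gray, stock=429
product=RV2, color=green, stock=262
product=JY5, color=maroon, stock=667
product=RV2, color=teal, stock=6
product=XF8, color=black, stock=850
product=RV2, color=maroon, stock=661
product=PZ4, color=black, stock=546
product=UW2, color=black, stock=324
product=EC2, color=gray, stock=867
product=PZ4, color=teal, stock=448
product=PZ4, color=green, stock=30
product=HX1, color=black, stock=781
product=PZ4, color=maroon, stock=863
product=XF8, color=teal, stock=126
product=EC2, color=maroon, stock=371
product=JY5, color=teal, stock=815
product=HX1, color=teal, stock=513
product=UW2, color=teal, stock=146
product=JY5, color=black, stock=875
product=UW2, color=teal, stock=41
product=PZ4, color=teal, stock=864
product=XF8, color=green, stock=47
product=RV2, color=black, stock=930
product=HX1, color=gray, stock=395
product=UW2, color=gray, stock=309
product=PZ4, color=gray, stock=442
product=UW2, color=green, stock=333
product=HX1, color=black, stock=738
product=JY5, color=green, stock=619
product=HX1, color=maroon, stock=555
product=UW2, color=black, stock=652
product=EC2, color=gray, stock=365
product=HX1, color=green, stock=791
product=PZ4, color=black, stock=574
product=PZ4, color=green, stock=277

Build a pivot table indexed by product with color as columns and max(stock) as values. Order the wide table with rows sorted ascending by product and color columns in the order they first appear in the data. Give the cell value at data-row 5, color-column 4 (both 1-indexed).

With rows sorted ascending by product, row 5 is product=RV2. color columns in first-appearance order: teal, gray, maroon, black, green; column 4 is black.
Long rows with product=RV2, color=black: max(233, 930) = 930.

930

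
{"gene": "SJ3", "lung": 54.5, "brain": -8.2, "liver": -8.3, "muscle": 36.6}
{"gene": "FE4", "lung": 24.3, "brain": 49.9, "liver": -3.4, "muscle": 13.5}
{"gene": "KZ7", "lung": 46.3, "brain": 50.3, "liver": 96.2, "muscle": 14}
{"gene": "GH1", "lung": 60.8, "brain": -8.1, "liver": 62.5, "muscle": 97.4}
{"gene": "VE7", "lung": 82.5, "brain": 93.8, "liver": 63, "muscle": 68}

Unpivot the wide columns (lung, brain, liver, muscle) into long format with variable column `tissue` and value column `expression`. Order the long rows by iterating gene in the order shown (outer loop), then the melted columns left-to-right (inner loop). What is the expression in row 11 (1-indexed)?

20 rows total (5 × 4). Row 11: index ⌊(11-1)/4⌋ = 2 into gene → KZ7; (11-1) mod 4 = 2 into the melted columns → liver.
So row 11 is (KZ7, liver, 96.2); expression = 96.2.

96.2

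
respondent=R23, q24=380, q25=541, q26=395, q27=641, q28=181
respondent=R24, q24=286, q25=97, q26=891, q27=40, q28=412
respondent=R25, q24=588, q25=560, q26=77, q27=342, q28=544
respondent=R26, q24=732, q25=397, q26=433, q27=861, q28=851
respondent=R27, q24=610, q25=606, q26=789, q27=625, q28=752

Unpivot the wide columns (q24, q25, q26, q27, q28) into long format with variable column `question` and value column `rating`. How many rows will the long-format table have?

25

5 respondent values × 5 melted columns = 25 rows.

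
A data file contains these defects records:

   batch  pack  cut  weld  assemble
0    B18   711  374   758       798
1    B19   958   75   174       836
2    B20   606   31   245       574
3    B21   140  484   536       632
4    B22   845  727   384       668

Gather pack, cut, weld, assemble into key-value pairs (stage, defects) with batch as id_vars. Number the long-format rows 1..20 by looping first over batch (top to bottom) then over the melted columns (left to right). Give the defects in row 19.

20 rows total (5 × 4). Row 19: index ⌊(19-1)/4⌋ = 4 into batch → B22; (19-1) mod 4 = 2 into the melted columns → weld.
So row 19 is (B22, weld, 384); defects = 384.

384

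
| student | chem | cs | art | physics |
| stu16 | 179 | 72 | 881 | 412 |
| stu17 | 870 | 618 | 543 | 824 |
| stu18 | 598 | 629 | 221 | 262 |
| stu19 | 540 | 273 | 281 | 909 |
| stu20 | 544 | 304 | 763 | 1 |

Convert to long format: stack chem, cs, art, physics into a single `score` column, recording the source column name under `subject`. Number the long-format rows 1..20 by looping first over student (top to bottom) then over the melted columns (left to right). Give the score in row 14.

273

20 rows total (5 × 4). Row 14: index ⌊(14-1)/4⌋ = 3 into student → stu19; (14-1) mod 4 = 1 into the melted columns → cs.
So row 14 is (stu19, cs, 273); score = 273.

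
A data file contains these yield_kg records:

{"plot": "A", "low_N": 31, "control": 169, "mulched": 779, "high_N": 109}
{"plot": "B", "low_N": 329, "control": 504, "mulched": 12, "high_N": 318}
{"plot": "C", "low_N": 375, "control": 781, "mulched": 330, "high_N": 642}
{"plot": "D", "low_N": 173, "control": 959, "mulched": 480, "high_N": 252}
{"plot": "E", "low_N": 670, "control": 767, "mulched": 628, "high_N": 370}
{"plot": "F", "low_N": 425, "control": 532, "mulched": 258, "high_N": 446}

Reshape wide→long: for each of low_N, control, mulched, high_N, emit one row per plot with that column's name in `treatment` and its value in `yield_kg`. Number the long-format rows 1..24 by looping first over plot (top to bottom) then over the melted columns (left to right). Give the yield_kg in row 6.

504

24 rows total (6 × 4). Row 6: index ⌊(6-1)/4⌋ = 1 into plot → B; (6-1) mod 4 = 1 into the melted columns → control.
So row 6 is (B, control, 504); yield_kg = 504.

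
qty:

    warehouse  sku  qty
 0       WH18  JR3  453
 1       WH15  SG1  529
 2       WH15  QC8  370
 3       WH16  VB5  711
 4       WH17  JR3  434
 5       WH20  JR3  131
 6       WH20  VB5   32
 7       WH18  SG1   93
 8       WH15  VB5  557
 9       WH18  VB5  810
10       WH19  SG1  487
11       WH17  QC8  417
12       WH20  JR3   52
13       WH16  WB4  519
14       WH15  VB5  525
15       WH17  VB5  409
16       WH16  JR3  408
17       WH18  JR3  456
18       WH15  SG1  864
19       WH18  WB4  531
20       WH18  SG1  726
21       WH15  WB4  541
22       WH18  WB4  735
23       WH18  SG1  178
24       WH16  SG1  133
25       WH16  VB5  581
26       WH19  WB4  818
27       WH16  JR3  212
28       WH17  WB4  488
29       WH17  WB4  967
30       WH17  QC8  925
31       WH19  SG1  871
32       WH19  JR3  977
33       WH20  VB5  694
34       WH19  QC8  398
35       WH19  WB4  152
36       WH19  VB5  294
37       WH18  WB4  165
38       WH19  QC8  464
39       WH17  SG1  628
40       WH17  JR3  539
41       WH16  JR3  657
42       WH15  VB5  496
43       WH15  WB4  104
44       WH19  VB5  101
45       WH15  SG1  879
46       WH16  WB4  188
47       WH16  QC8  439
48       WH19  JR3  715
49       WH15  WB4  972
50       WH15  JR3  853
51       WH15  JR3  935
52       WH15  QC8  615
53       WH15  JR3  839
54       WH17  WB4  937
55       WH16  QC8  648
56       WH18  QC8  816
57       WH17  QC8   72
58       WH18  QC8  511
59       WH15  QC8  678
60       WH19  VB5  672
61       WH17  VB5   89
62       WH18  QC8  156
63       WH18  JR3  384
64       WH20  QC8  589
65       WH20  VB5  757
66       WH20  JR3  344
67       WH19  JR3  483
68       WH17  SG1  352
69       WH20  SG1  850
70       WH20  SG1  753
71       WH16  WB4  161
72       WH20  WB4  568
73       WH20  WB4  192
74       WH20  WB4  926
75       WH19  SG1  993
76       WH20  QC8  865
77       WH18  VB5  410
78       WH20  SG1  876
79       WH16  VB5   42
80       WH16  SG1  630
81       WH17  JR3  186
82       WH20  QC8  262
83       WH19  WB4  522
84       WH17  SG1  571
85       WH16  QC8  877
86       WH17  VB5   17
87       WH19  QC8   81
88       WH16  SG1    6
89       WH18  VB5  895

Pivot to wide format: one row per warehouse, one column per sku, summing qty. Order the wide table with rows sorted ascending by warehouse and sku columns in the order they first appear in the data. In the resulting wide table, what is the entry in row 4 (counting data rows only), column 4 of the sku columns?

2115

With rows sorted ascending by warehouse, row 4 is warehouse=WH18. sku columns in first-appearance order: JR3, SG1, QC8, VB5, WB4; column 4 is VB5.
Long rows with warehouse=WH18, sku=VB5: 810 + 410 + 895 = 2115.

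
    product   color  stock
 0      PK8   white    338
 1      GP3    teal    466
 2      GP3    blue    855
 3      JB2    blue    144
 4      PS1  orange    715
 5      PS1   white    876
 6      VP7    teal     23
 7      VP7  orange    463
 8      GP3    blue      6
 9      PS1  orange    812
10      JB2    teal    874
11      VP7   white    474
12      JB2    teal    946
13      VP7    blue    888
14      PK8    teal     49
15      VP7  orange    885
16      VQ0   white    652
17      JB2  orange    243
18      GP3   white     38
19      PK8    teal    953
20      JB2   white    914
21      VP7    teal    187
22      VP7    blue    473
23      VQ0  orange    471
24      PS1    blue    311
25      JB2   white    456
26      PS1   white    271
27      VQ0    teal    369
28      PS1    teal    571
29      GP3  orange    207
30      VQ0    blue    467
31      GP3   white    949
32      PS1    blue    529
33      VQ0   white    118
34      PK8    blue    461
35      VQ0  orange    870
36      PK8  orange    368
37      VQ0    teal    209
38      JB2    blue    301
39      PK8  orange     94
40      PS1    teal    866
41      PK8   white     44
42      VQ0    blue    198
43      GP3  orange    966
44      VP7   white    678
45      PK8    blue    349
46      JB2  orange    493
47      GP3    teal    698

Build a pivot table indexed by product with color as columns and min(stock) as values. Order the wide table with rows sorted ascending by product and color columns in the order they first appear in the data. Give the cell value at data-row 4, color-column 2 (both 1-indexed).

571

With rows sorted ascending by product, row 4 is product=PS1. color columns in first-appearance order: white, teal, blue, orange; column 2 is teal.
Long rows with product=PS1, color=teal: min(571, 866) = 571.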